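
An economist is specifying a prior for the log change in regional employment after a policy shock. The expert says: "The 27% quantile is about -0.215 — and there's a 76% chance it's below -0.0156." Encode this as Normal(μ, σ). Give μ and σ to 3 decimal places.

For Normal(μ,σ), the p-quantile is μ + z_p·σ. Here z_{0.27} = -0.6128, z_{0.76} = 0.7063.
So -0.215 = μ − 0.6128σ and -0.0156 = μ + 0.7063σ.
Subtracting: σ = (-0.0156 − -0.215)/(0.7063 − (-0.6128)) = 0.151.
Then μ = -0.215 − (-0.6128)·0.151 = -0.122.

μ = -0.122, σ = 0.151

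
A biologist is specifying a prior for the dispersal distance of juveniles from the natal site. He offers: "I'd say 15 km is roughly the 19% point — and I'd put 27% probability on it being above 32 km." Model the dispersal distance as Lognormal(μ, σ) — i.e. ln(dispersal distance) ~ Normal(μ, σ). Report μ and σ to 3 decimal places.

If T ~ Lognormal(μ,σ) then ln T ~ Normal(μ,σ), so the p-quantile of ln T is μ + z_p·σ.
ln(15) = 2.708 and ln(32) = 3.466; z_{0.19} = -0.8779, z_{0.73} = 0.6128.
σ = (3.466 − 2.708)/(0.6128 − (-0.8779)) = 0.508.
μ = 2.708 − (-0.8779)·0.508 = 3.154.

μ ≈ 3.154, σ ≈ 0.508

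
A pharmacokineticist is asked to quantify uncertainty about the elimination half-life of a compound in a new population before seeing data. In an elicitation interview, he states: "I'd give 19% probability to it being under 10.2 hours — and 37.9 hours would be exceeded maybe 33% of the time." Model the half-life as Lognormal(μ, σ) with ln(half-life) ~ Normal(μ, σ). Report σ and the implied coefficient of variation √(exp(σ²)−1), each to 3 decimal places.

If T ~ Lognormal(μ,σ) then ln T ~ Normal(μ,σ), so the p-quantile of ln T is μ + z_p·σ.
ln(10.2) = 2.322 and ln(37.9) = 3.635; z_{0.19} = -0.8779, z_{0.67} = 0.4399.
σ = (3.635 − 2.322)/(0.4399 − (-0.8779)) = 0.996.
μ = 2.322 − (-0.8779)·0.996 = 3.197.
CV = √(exp(σ²)−1) = √(exp(0.9921)−1) = 1.303.

σ ≈ 0.996, CV ≈ 1.303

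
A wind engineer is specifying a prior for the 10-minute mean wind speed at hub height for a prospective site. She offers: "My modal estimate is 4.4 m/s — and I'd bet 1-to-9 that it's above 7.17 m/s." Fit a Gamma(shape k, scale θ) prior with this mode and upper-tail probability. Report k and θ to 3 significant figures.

Gamma(k,θ) with k>1 has mode (k−1)θ, so θ = 4.4/(k−1).
Need P(X < 7.17) = 0.9 with θ tied to k this way. Start at k = 2, θ = 4.4: P(X<7.17) ≈ 0.485.
Too low — raise k to concentrate. Iterating converges to k ≈ 8.9.
Then θ = 4.4/(8.9−1) ≈ 0.557.

k ≈ 8.9, θ ≈ 0.557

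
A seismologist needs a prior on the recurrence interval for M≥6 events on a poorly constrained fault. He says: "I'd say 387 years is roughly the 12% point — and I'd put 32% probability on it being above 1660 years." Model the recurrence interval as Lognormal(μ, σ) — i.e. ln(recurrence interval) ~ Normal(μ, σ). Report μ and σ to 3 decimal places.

If T ~ Lognormal(μ,σ) then ln T ~ Normal(μ,σ), so the p-quantile of ln T is μ + z_p·σ.
ln(387) = 5.958 and ln(1660) = 7.415; z_{0.12} = -1.175, z_{0.68} = 0.4677.
σ = (7.415 − 5.958)/(0.4677 − (-1.175)) = 0.886.
μ = 5.958 − (-1.175)·0.886 = 7.000.

μ ≈ 7.000, σ ≈ 0.886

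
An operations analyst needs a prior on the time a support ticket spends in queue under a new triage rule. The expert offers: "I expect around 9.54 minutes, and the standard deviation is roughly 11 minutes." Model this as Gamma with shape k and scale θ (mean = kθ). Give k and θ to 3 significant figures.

k ≈ 0.752, θ ≈ 12.7

For Gamma(k, scale θ): mean = kθ, variance = kθ², so CV = 1/√k.
CV = SD/mean = 11/9.54 = 1.153, hence k = 1/CV² = 0.752.
Then θ = mean/k = 9.54/0.752 = 12.7.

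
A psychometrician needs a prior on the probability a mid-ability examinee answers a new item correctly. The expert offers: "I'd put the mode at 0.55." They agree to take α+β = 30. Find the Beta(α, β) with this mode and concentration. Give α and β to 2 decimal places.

For α,β > 1 the Beta mode is (α−1)/(α+β−2). With α+β = 30, the mode is (α−1)/28.
Set (α−1)/28 = 0.55 → α = 1 + 0.55·28 = 16.40.
β = 30 − α = 13.60.

α = 16.40, β = 13.60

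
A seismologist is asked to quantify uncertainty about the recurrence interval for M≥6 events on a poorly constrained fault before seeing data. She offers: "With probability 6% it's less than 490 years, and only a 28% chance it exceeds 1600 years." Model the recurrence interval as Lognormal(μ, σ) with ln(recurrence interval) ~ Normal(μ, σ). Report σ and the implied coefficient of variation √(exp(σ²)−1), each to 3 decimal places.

σ ≈ 0.554, CV ≈ 0.599

If T ~ Lognormal(μ,σ) then ln T ~ Normal(μ,σ), so the p-quantile of ln T is μ + z_p·σ.
ln(490) = 6.194 and ln(1600) = 7.378; z_{0.06} = -1.555, z_{0.72} = 0.5828.
σ = (7.378 − 6.194)/(0.5828 − (-1.555)) = 0.554.
μ = 6.194 − (-1.555)·0.554 = 7.055.
CV = √(exp(σ²)−1) = √(exp(0.3065)−1) = 0.599.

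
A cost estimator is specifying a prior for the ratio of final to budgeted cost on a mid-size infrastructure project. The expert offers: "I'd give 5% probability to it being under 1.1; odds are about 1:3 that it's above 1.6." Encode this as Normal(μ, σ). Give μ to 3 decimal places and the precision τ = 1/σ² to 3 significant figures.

For Normal(μ,σ), the p-quantile is μ + z_p·σ. Here z_{0.05} = -1.645, z_{0.75} = 0.6745.
So 1.1 = μ − 1.645σ and 1.6 = μ + 0.6745σ.
Subtracting: σ = (1.6 − 1.1)/(0.6745 − (-1.645)) = 0.216.
Then μ = 1.1 − (-1.645)·0.216 = 1.455.
Precision τ = 1/σ² = 1/0.2156² = 21.5.

μ = 1.455, τ = 21.5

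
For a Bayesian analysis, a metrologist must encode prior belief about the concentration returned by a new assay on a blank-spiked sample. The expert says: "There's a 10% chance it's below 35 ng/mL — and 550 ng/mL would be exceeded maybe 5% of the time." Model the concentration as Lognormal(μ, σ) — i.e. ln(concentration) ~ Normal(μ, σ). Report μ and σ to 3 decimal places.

μ ≈ 4.762, σ ≈ 0.941

If T ~ Lognormal(μ,σ) then ln T ~ Normal(μ,σ), so the p-quantile of ln T is μ + z_p·σ.
ln(35) = 3.555 and ln(550) = 6.31; z_{0.1} = -1.282, z_{0.95} = 1.645.
σ = (6.31 − 3.555)/(1.645 − (-1.282)) = 0.941.
μ = 3.555 − (-1.282)·0.941 = 4.762.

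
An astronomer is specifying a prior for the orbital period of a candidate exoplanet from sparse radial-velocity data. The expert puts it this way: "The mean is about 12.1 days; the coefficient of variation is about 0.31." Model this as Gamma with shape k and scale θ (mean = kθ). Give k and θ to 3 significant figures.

For Gamma(k, scale θ): mean = kθ, variance = kθ², so CV = 1/√k.
CV = 0.31, hence k = 1/CV² = 10.4.
Then θ = mean/k = 12.1/10.4 = 1.16.

k ≈ 10.4, θ ≈ 1.16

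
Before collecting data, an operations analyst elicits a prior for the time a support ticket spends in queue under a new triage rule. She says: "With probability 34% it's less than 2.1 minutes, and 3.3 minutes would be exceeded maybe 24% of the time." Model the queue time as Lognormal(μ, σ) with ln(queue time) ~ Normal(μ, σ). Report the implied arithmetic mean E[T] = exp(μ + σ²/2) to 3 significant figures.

If T ~ Lognormal(μ,σ) then ln T ~ Normal(μ,σ), so the p-quantile of ln T is μ + z_p·σ.
ln(2.1) = 0.7419 and ln(3.3) = 1.194; z_{0.34} = -0.4125, z_{0.76} = 0.7063.
σ = (1.194 − 0.7419)/(0.7063 − (-0.4125)) = 0.404.
μ = 0.7419 − (-0.4125)·0.404 = 0.909.
E[T] = exp(μ + σ²/2) = exp(0.909 + 0.0816) = 2.69 minutes.

E[T] ≈ 2.69 minutes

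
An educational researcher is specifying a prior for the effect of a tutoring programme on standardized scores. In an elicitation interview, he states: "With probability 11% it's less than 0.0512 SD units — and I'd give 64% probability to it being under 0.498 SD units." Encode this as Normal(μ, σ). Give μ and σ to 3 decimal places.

The p-quantile of Normal(μ,σ) is μ + z_p·σ, with z_{0.11} = -1.227 and z_{0.64} = 0.3585.
Eliminate σ: μ = (z₂·x₁ − z₁·x₂)/(z₂ − z₁) = (0.3585·0.0512 − (-1.227)·0.498)/1.585 = 0.397.
Then σ = (x₂ − x₁)/(z₂ − z₁) = (0.498 − 0.0512)/1.585 = 0.282.

μ = 0.397, σ = 0.282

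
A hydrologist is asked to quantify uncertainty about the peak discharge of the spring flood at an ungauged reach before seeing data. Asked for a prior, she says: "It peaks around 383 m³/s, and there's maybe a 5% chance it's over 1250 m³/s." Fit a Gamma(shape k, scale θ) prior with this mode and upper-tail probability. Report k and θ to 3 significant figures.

Gamma(k,θ) with k>1 has mode (k−1)θ, so θ = 383/(k−1).
Need P(X < 1250) = 0.95 with θ tied to k this way. Start at k = 2, θ = 383: P(X<1250) ≈ 0.837.
Too low — raise k to concentrate. Iterating converges to k ≈ 2.87.
Then θ = 383/(2.87−1) ≈ 205.

k ≈ 2.87, θ ≈ 205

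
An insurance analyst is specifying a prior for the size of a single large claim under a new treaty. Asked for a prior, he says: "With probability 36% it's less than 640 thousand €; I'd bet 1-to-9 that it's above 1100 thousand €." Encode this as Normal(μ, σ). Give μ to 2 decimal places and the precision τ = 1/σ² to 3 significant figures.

For Normal(μ,σ), the p-quantile is μ + z_p·σ. Here z_{0.36} = -0.3585, z_{0.9} = 1.282.
So 640 = μ − 0.3585σ and 1100 = μ + 1.282σ.
Subtracting: σ = (1100 − 640)/(1.282 − (-0.3585)) = 280.49.
Then μ = 640 − (-0.3585)·280.49 = 740.54.
Precision τ = 1/σ² = 1/280.5² = 1.27e-05.

μ = 740.54, τ = 1.27e-05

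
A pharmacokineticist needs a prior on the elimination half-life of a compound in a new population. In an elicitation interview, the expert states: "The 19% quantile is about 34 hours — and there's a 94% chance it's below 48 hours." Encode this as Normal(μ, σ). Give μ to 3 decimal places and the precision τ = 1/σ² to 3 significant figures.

The p-quantile of Normal(μ,σ) is μ + z_p·σ, with z_{0.19} = -0.8779 and z_{0.94} = 1.555.
Eliminate σ: μ = (z₂·x₁ − z₁·x₂)/(z₂ − z₁) = (1.555·34 − (-0.8779)·48)/2.433 = 39.052.
Then σ = (x₂ − x₁)/(z₂ − z₁) = (48 − 34)/2.433 = 5.755.
Precision τ = 1/σ² = 1/5.755² = 0.0302.

μ = 39.052, τ = 0.0302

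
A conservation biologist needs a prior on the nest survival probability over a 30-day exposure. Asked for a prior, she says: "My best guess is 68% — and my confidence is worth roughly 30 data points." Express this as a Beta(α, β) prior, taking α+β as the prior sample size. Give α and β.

α = 20.4, β = 9.6

Under the effective-sample-size interpretation, Beta(α, β) has prior mean α/(α+β) and prior sample size α+β.
So α+β = 30 and α/(α+β) = 0.68, giving α = 0.68·30 = 20.4 and β = 30 − 20.4 = 9.6.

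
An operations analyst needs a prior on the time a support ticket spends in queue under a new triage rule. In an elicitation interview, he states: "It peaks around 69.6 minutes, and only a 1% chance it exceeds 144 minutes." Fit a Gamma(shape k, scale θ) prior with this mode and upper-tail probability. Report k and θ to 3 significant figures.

k ≈ 10.2, θ ≈ 7.54

Gamma(k,θ) with k>1 has mode (k−1)θ, so θ = 69.6/(k−1).
Need P(X < 144) = 0.99 with θ tied to k this way. Start at k = 2, θ = 69.6: P(X<144) ≈ 0.612.
Too low — raise k to concentrate. Iterating converges to k ≈ 10.2.
Then θ = 69.6/(10.2−1) ≈ 7.54.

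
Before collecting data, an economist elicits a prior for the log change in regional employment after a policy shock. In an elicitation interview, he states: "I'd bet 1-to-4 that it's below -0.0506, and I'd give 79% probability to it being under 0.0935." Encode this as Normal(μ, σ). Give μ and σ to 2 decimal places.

For Normal(μ,σ), the p-quantile is μ + z_p·σ. Here z_{0.2} = -0.8416, z_{0.79} = 0.8064.
So -0.0506 = μ − 0.8416σ and 0.0935 = μ + 0.8064σ.
Subtracting: σ = (0.0935 − -0.0506)/(0.8064 − (-0.8416)) = 0.09.
Then μ = -0.0506 − (-0.8416)·0.09 = 0.02.

μ = 0.02, σ = 0.09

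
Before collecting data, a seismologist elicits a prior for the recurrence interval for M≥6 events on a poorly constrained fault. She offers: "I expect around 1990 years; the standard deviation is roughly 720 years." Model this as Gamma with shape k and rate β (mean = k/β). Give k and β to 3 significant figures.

k ≈ 7.64, β ≈ 0.00384

For Gamma(k, rate β): mean = k/β, variance = k/β², so CV = 1/√k.
CV = SD/mean = 720/1990 = 0.3618, hence k = 1/CV² = 7.64.
Then β = k/mean = 7.64/1990 = 0.00384.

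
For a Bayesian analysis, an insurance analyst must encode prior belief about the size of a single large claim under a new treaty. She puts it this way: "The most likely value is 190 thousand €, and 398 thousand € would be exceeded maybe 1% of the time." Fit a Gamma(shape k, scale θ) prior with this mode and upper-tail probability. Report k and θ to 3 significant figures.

k ≈ 9.9, θ ≈ 21.3

Gamma(k,θ) with k>1 has mode (k−1)θ, so θ = 190/(k−1).
Need P(X < 398) = 0.99 with θ tied to k this way. Start at k = 2, θ = 190: P(X<398) ≈ 0.619.
Too low — raise k to concentrate. Iterating converges to k ≈ 9.9.
Then θ = 190/(9.9−1) ≈ 21.3.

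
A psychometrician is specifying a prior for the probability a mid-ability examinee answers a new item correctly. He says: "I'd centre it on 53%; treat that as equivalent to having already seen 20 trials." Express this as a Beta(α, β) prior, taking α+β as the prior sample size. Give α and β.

Under the effective-sample-size interpretation, Beta(α, β) has prior mean α/(α+β) and prior sample size α+β.
So α+β = 20 and α/(α+β) = 0.53, giving α = 0.53·20 = 10.6 and β = 20 − 10.6 = 9.4.

α = 10.6, β = 9.4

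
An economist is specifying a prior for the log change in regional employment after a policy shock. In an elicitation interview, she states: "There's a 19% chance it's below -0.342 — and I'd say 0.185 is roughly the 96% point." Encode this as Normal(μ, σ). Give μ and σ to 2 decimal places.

μ = -0.17, σ = 0.20

For Normal(μ,σ), the p-quantile is μ + z_p·σ. Here z_{0.19} = -0.8779, z_{0.96} = 1.751.
So -0.342 = μ − 0.8779σ and 0.185 = μ + 1.751σ.
Subtracting: σ = (0.185 − -0.342)/(1.751 − (-0.8779)) = 0.20.
Then μ = -0.342 − (-0.8779)·0.20 = -0.17.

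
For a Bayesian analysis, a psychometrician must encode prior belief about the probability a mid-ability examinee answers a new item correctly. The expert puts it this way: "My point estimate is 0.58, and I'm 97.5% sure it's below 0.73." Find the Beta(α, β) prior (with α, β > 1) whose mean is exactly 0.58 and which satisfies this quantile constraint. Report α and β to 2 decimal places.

α ≈ 22.03, β ≈ 15.95

With mean 0.58 fixed, write α = 0.58s, β = 0.42s where s = α+β.
Need P(θ < 0.73) = 0.975 under Beta(0.58s, 0.42s). Normal approximation: (q−m)/√(m(1−m)/s) ≈ z_{0.975} = 1.96, so s ≈ 0.58·0.42·(1.96)²/(0.73−0.58)² = 41.6.
At s = 41.6: P(θ<0.73) ≈ 0.980. Adjusting to match 0.975 gives s ≈ 37.98.
So α = 0.58·37.98 ≈ 22.03, β = 0.42·37.98 ≈ 15.95.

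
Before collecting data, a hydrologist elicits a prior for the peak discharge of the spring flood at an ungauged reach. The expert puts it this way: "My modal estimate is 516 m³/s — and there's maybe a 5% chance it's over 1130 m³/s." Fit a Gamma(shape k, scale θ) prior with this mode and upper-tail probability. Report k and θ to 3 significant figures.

Gamma(k,θ) with k>1 has mode (k−1)θ, so θ = 516/(k−1).
Need P(X < 1130) = 0.95 with θ tied to k this way. Start at k = 2, θ = 516: P(X<1130) ≈ 0.643.
Too low — raise k to concentrate. Iterating converges to k ≈ 5.48.
Then θ = 516/(5.48−1) ≈ 115.

k ≈ 5.48, θ ≈ 115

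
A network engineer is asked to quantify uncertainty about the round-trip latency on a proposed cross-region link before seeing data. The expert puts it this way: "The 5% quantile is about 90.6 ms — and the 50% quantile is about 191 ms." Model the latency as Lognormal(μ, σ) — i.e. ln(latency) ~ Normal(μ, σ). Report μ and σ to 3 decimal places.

If T ~ Lognormal(μ,σ) then ln T ~ Normal(μ,σ), so the p-quantile of ln T is μ + z_p·σ.
ln(90.6) = 4.506 and ln(191) = 5.252; z_{0.05} = -1.645, z_{0.5} = 0.
σ = (5.252 − 4.506)/(0 − (-1.645)) = 0.453.
μ = 4.506 − (-1.645)·0.453 = 5.252.

μ ≈ 5.252, σ ≈ 0.453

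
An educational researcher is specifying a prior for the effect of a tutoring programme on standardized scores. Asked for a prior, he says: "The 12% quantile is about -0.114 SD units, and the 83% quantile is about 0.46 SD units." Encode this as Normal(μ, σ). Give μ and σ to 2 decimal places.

The p-quantile of Normal(μ,σ) is μ + z_p·σ, with z_{0.12} = -1.175 and z_{0.83} = 0.9542.
Eliminate σ: μ = (z₂·x₁ − z₁·x₂)/(z₂ − z₁) = (0.9542·-0.114 − (-1.175)·0.46)/2.129 = 0.20.
Then σ = (x₂ − x₁)/(z₂ − z₁) = (0.46 − -0.114)/2.129 = 0.27.

μ = 0.20, σ = 0.27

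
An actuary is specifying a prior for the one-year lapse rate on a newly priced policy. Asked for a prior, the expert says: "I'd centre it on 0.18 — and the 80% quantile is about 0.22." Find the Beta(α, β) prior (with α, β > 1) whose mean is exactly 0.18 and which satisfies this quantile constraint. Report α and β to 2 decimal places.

α ≈ 11.05, β ≈ 50.34

With mean 0.18 fixed, write α = 0.18s, β = 0.82s where s = α+β.
Need P(θ < 0.22) = 0.8 under Beta(0.18s, 0.82s). Normal approximation: (q−m)/√(m(1−m)/s) ≈ z_{0.8} = 0.842, so s ≈ 0.18·0.82·(0.842)²/(0.22−0.18)² = 65.3.
At s = 65.3: P(θ<0.22) ≈ 0.806. Adjusting to match 0.8 gives s ≈ 61.38.
So α = 0.18·61.38 ≈ 11.05, β = 0.82·61.38 ≈ 50.34.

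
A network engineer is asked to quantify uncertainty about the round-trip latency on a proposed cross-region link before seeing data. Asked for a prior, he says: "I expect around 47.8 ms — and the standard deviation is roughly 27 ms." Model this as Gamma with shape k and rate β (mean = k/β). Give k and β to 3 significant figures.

k ≈ 3.13, β ≈ 0.0656

For Gamma(k, rate β): mean = k/β, variance = k/β², so CV = 1/√k.
CV = SD/mean = 27/47.8 = 0.5649, hence k = 1/CV² = 3.13.
Then β = k/mean = 3.13/47.8 = 0.0656.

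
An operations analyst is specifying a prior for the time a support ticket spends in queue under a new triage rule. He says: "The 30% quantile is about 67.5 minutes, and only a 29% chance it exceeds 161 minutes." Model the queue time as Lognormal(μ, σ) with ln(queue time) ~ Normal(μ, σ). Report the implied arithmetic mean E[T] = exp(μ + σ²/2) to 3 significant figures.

If T ~ Lognormal(μ,σ) then ln T ~ Normal(μ,σ), so the p-quantile of ln T is μ + z_p·σ.
ln(67.5) = 4.212 and ln(161) = 5.081; z_{0.3} = -0.5244, z_{0.71} = 0.5534.
σ = (5.081 − 4.212)/(0.5534 − (-0.5244)) = 0.807.
μ = 4.212 − (-0.5244)·0.807 = 4.635.
E[T] = exp(μ + σ²/2) = exp(4.635 + 0.3253) = 143 minutes.

E[T] ≈ 143 minutes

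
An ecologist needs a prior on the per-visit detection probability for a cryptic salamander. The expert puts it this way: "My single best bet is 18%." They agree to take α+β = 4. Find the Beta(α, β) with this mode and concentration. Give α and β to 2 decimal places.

For α,β > 1 the Beta mode is (α−1)/(α+β−2). With α+β = 4, the mode is (α−1)/2.
Set (α−1)/2 = 0.18 → α = 1 + 0.18·2 = 1.36.
β = 4 − α = 2.64.

α = 1.36, β = 2.64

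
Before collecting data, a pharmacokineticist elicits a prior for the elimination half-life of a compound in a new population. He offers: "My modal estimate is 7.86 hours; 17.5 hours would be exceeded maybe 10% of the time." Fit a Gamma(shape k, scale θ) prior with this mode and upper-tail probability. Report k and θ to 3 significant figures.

k ≈ 4, θ ≈ 2.62

Gamma(k,θ) with k>1 has mode (k−1)θ, so θ = 7.86/(k−1).
Need P(X < 17.5) = 0.9 with θ tied to k this way. Start at k = 2, θ = 7.86: P(X<17.5) ≈ 0.652.
Too low — raise k to concentrate. Iterating converges to k ≈ 4.
Then θ = 7.86/(4−1) ≈ 2.62.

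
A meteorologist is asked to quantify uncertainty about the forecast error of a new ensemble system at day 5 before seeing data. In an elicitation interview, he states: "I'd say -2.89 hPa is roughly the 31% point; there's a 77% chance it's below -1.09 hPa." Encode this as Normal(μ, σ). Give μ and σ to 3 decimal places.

μ = -2.167, σ = 1.458

The p-quantile of Normal(μ,σ) is μ + z_p·σ, with z_{0.31} = -0.4959 and z_{0.77} = 0.7388.
Eliminate σ: μ = (z₂·x₁ − z₁·x₂)/(z₂ − z₁) = (0.7388·-2.89 − (-0.4959)·-1.09)/1.235 = -2.167.
Then σ = (x₂ − x₁)/(z₂ − z₁) = (-1.09 − -2.89)/1.235 = 1.458.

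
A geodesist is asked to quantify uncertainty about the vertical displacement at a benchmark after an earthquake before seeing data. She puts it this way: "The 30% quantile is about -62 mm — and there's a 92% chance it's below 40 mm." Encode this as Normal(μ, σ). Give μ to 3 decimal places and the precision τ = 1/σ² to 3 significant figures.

For Normal(μ,σ), the p-quantile is μ + z_p·σ. Here z_{0.3} = -0.5244, z_{0.92} = 1.405.
So -62 = μ − 0.5244σ and 40 = μ + 1.405σ.
Subtracting: σ = (40 − -62)/(1.405 − (-0.5244)) = 52.864.
Then μ = -62 − (-0.5244)·52.864 = -34.278.
Precision τ = 1/σ² = 1/52.86² = 0.000358.

μ = -34.278, τ = 0.000358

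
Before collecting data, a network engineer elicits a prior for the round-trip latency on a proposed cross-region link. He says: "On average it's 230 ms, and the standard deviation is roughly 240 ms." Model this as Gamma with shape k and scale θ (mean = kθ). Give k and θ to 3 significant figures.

For Gamma(k, scale θ): mean = kθ, variance = kθ², so CV = 1/√k.
CV = SD/mean = 240/230 = 1.043, hence k = 1/CV² = 0.918.
Then θ = mean/k = 230/0.918 = 250.

k ≈ 0.918, θ ≈ 250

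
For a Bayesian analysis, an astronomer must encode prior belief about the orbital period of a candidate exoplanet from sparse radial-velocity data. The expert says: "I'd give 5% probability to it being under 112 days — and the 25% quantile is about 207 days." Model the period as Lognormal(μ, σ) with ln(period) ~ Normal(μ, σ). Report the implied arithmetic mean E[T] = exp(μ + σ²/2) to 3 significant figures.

If T ~ Lognormal(μ,σ) then ln T ~ Normal(μ,σ), so the p-quantile of ln T is μ + z_p·σ.
ln(112) = 4.718 and ln(207) = 5.333; z_{0.05} = -1.645, z_{0.25} = -0.6745.
σ = (5.333 − 4.718)/(-0.6745 − (-1.645)) = 0.633.
μ = 4.718 − (-1.645)·0.633 = 5.760.
E[T] = exp(μ + σ²/2) = exp(5.760 + 0.2003) = 388 days.

E[T] ≈ 388 days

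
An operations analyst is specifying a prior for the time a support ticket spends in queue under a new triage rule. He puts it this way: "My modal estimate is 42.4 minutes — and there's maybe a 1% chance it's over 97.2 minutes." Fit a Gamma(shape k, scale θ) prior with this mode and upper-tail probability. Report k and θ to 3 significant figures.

k ≈ 7.95, θ ≈ 6.1

Gamma(k,θ) with k>1 has mode (k−1)θ, so θ = 42.4/(k−1).
Need P(X < 97.2) = 0.99 with θ tied to k this way. Start at k = 2, θ = 42.4: P(X<97.2) ≈ 0.667.
Too low — raise k to concentrate. Iterating converges to k ≈ 7.95.
Then θ = 42.4/(7.95−1) ≈ 6.1.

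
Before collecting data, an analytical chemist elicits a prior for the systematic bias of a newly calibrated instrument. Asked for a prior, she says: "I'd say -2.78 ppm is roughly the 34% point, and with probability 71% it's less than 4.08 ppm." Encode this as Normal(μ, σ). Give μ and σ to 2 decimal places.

μ = 0.15, σ = 7.10

The p-quantile of Normal(μ,σ) is μ + z_p·σ, with z_{0.34} = -0.4125 and z_{0.71} = 0.5534.
Eliminate σ: μ = (z₂·x₁ − z₁·x₂)/(z₂ − z₁) = (0.5534·-2.78 − (-0.4125)·4.08)/0.9658 = 0.15.
Then σ = (x₂ − x₁)/(z₂ − z₁) = (4.08 − -2.78)/0.9658 = 7.10.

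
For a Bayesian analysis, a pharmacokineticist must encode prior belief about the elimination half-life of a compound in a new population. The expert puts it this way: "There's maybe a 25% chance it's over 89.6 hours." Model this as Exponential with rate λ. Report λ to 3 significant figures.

P(T > 89.6) = e^(−λ·89.6) = 0.25, so λ = −ln(0.25)/89.6 = 0.0155.

λ ≈ 0.0155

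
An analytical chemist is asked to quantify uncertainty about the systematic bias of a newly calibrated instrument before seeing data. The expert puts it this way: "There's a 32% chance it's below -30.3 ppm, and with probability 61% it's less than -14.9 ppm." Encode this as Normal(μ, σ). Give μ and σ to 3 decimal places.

μ = -20.658, σ = 20.615

For Normal(μ,σ), the p-quantile is μ + z_p·σ. Here z_{0.32} = -0.4677, z_{0.61} = 0.2793.
So -30.3 = μ − 0.4677σ and -14.9 = μ + 0.2793σ.
Subtracting: σ = (-14.9 − -30.3)/(0.2793 − (-0.4677)) = 20.615.
Then μ = -30.3 − (-0.4677)·20.615 = -20.658.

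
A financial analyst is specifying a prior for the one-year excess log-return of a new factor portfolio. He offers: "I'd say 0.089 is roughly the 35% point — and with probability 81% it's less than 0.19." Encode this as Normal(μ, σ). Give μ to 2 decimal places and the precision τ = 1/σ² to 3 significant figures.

μ = 0.12, τ = 156

For Normal(μ,σ), the p-quantile is μ + z_p·σ. Here z_{0.35} = -0.3853, z_{0.81} = 0.8779.
So 0.089 = μ − 0.3853σ and 0.19 = μ + 0.8779σ.
Subtracting: σ = (0.19 − 0.089)/(0.8779 − (-0.3853)) = 0.08.
Then μ = 0.089 − (-0.3853)·0.08 = 0.12.
Precision τ = 1/σ² = 1/0.07995² = 156.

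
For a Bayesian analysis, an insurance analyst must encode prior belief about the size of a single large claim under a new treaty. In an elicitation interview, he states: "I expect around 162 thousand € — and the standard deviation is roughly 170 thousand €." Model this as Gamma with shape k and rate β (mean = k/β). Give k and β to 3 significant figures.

For Gamma(k, rate β): mean = k/β, variance = k/β², so CV = 1/√k.
CV = SD/mean = 170/162 = 1.049, hence k = 1/CV² = 0.908.
Then β = k/mean = 0.908/162 = 0.00561.

k ≈ 0.908, β ≈ 0.00561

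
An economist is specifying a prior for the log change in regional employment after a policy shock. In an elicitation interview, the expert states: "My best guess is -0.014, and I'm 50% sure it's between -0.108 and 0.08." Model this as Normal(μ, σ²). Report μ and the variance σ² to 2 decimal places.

μ = -0.01, σ² = 0.02

A symmetric 50% interval runs μ ± z·σ with z = 0.6745.
Half-width = 0.094, so σ = 0.094/0.6745 = 0.139 and σ² = 0.02.
μ is the stated best guess, -0.01.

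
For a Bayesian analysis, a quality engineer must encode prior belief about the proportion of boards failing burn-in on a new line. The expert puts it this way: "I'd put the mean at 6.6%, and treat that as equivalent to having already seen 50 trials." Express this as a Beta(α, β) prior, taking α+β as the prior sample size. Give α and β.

α = 3.3, β = 46.7

Under the effective-sample-size interpretation, Beta(α, β) has prior mean α/(α+β) and prior sample size α+β.
So α+β = 50 and α/(α+β) = 0.066, giving α = 0.066·50 = 3.3 and β = 50 − 3.3 = 46.7.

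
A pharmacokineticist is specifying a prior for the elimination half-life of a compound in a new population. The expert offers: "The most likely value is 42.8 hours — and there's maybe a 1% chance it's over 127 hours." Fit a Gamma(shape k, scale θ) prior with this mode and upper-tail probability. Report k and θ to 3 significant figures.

k ≈ 4.82, θ ≈ 11.2

Gamma(k,θ) with k>1 has mode (k−1)θ, so θ = 42.8/(k−1).
Need P(X < 127) = 0.99 with θ tied to k this way. Start at k = 2, θ = 42.8: P(X<127) ≈ 0.796.
Too low — raise k to concentrate. Iterating converges to k ≈ 4.82.
Then θ = 42.8/(4.82−1) ≈ 11.2.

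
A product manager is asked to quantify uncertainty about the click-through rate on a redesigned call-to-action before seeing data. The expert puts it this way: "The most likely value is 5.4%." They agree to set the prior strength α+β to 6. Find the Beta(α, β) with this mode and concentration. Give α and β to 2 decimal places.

For α,β > 1 the Beta mode is (α−1)/(α+β−2). With α+β = 6, the mode is (α−1)/4.
Set (α−1)/4 = 0.054 → α = 1 + 0.054·4 = 1.22.
β = 6 − α = 4.78.

α = 1.22, β = 4.78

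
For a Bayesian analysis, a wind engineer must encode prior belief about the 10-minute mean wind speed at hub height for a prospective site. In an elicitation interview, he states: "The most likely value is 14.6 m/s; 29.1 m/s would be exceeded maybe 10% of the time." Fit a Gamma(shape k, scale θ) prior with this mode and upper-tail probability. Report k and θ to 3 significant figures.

k ≈ 5.03, θ ≈ 3.62

Gamma(k,θ) with k>1 has mode (k−1)θ, so θ = 14.6/(k−1).
Need P(X < 29.1) = 0.9 with θ tied to k this way. Start at k = 2, θ = 14.6: P(X<29.1) ≈ 0.592.
Too low — raise k to concentrate. Iterating converges to k ≈ 5.03.
Then θ = 14.6/(5.03−1) ≈ 3.62.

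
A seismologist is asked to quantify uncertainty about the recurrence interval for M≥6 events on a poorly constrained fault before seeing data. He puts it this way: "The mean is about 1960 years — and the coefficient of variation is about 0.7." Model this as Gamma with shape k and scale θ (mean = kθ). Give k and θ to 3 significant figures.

k ≈ 2.04, θ ≈ 960

For Gamma(k, scale θ): mean = kθ, variance = kθ², so CV = 1/√k.
CV = 0.7, hence k = 1/CV² = 2.04.
Then θ = mean/k = 1960/2.04 = 960.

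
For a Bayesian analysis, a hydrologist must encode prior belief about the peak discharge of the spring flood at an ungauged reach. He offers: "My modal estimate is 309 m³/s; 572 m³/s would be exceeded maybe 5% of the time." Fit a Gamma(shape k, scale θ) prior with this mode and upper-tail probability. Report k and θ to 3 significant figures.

Gamma(k,θ) with k>1 has mode (k−1)θ, so θ = 309/(k−1).
Need P(X < 572) = 0.95 with θ tied to k this way. Start at k = 2, θ = 309: P(X<572) ≈ 0.552.
Too low — raise k to concentrate. Iterating converges to k ≈ 8.34.
Then θ = 309/(8.34−1) ≈ 42.1.

k ≈ 8.34, θ ≈ 42.1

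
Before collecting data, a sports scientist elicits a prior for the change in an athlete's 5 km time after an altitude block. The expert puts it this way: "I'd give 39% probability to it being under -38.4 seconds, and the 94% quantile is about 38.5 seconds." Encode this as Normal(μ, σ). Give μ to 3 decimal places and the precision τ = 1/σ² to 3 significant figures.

μ = -26.689, τ = 0.000569

For Normal(μ,σ), the p-quantile is μ + z_p·σ. Here z_{0.39} = -0.2793, z_{0.94} = 1.555.
So -38.4 = μ − 0.2793σ and 38.5 = μ + 1.555σ.
Subtracting: σ = (38.5 − -38.4)/(1.555 − (-0.2793)) = 41.928.
Then μ = -38.4 − (-0.2793)·41.928 = -26.689.
Precision τ = 1/σ² = 1/41.93² = 0.000569.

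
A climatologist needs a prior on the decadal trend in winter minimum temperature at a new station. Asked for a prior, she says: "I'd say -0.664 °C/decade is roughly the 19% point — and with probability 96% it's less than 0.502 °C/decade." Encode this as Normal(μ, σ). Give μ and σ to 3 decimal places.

For Normal(μ,σ), the p-quantile is μ + z_p·σ. Here z_{0.19} = -0.8779, z_{0.96} = 1.751.
So -0.664 = μ − 0.8779σ and 0.502 = μ + 1.751σ.
Subtracting: σ = (0.502 − -0.664)/(1.751 − (-0.8779)) = 0.444.
Then μ = -0.664 − (-0.8779)·0.444 = -0.275.

μ = -0.275, σ = 0.444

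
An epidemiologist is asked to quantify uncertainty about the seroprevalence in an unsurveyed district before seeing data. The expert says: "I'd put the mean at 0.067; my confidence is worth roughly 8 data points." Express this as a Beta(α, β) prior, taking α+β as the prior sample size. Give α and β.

α = 0.536, β = 7.464

Under the effective-sample-size interpretation, Beta(α, β) has prior mean α/(α+β) and prior sample size α+β.
So α+β = 8 and α/(α+β) = 0.067, giving α = 0.067·8 = 0.536 and β = 8 − 0.536 = 7.464.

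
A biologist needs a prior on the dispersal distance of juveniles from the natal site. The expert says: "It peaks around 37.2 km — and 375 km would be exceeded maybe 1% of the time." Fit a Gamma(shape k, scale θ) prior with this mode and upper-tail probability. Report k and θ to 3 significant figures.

Gamma(k,θ) with k>1 has mode (k−1)θ, so θ = 37.2/(k−1).
Need P(X < 375) = 0.99 with θ tied to k this way. Start at k = 2, θ = 37.2: P(X<375) ≈ 1.000.
Too high — lower k to spread out. Iterating converges to k ≈ 1.58.
Then θ = 37.2/(1.58−1) ≈ 64.3.

k ≈ 1.58, θ ≈ 64.3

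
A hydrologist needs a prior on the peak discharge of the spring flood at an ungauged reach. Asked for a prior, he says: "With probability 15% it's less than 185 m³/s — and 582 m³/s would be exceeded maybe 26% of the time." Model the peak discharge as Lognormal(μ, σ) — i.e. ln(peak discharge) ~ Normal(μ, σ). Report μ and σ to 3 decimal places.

μ ≈ 5.928, σ ≈ 0.682

If T ~ Lognormal(μ,σ) then ln T ~ Normal(μ,σ), so the p-quantile of ln T is μ + z_p·σ.
ln(185) = 5.22 and ln(582) = 6.366; z_{0.15} = -1.036, z_{0.74} = 0.6433.
σ = (6.366 − 5.22)/(0.6433 − (-1.036)) = 0.682.
μ = 5.22 − (-1.036)·0.682 = 5.928.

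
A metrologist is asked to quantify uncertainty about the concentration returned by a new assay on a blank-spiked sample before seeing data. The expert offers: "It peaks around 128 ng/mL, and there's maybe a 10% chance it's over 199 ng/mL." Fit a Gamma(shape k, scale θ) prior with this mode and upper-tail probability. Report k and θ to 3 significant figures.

k ≈ 10.6, θ ≈ 13.3

Gamma(k,θ) with k>1 has mode (k−1)θ, so θ = 128/(k−1).
Need P(X < 199) = 0.9 with θ tied to k this way. Start at k = 2, θ = 128: P(X<199) ≈ 0.460.
Too low — raise k to concentrate. Iterating converges to k ≈ 10.6.
Then θ = 128/(10.6−1) ≈ 13.3.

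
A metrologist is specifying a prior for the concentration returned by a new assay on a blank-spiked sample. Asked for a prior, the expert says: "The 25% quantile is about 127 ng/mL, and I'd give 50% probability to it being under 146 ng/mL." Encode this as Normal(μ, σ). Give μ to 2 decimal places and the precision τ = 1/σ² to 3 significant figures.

For Normal(μ,σ), the p-quantile is μ + z_p·σ. Here z_{0.25} = -0.6745, z_{0.5} = 0.
So 127 = μ − 0.6745σ and 146 = μ + 0σ.
Subtracting: σ = (146 − 127)/(0 − (-0.6745)) = 28.17.
Then μ = 127 − (-0.6745)·28.17 = 146.00.
Precision τ = 1/σ² = 1/28.17² = 0.00126.

μ = 146.00, τ = 0.00126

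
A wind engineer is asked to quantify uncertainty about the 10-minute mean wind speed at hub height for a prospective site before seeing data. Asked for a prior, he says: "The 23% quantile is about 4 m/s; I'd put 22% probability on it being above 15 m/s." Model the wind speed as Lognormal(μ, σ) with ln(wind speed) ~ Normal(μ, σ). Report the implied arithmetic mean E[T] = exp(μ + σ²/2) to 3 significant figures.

E[T] ≈ 11.2 m/s

If T ~ Lognormal(μ,σ) then ln T ~ Normal(μ,σ), so the p-quantile of ln T is μ + z_p·σ.
ln(4) = 1.386 and ln(15) = 2.708; z_{0.23} = -0.7388, z_{0.78} = 0.7722.
σ = (2.708 − 1.386)/(0.7722 − (-0.7388)) = 0.875.
μ = 1.386 − (-0.7388)·0.875 = 2.033.
E[T] = exp(μ + σ²/2) = exp(2.033 + 0.3826) = 11.2 m/s.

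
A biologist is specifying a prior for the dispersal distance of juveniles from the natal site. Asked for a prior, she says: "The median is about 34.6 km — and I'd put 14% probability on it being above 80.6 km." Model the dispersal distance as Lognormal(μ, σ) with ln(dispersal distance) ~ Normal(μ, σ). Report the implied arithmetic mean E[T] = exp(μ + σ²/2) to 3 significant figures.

E[T] ≈ 47 km

If T ~ Lognormal(μ,σ) then ln T ~ Normal(μ,σ), so the p-quantile of ln T is μ + z_p·σ.
ln(34.6) = 3.544 and ln(80.6) = 4.389; z_{0.5} = 0, z_{0.86} = 1.08.
σ = (4.389 − 3.544)/(1.08 − (0)) = 0.783.
μ = 3.544 − (0)·0.783 = 3.544.
E[T] = exp(μ + σ²/2) = exp(3.544 + 0.3064) = 47 km.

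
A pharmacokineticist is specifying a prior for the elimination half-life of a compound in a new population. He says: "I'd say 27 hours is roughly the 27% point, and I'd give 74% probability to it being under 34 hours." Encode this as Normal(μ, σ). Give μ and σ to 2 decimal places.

For Normal(μ,σ), the p-quantile is μ + z_p·σ. Here z_{0.27} = -0.6128, z_{0.74} = 0.6433.
So 27 = μ − 0.6128σ and 34 = μ + 0.6433σ.
Subtracting: σ = (34 − 27)/(0.6433 − (-0.6128)) = 5.57.
Then μ = 27 − (-0.6128)·5.57 = 30.41.

μ = 30.41, σ = 5.57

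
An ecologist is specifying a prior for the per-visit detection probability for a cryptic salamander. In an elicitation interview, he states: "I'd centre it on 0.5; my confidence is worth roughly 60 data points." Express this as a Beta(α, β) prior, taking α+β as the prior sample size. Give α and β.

Under the effective-sample-size interpretation, Beta(α, β) has prior mean α/(α+β) and prior sample size α+β.
So α+β = 60 and α/(α+β) = 0.5, giving α = 0.5·60 = 30 and β = 60 − 30 = 30.

α = 30, β = 30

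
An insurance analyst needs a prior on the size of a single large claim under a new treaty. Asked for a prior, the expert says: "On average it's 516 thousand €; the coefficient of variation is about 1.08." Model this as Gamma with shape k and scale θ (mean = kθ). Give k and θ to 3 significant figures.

For Gamma(k, scale θ): mean = kθ, variance = kθ², so CV = 1/√k.
CV = 1.08, hence k = 1/CV² = 0.857.
Then θ = mean/k = 516/0.857 = 602.

k ≈ 0.857, θ ≈ 602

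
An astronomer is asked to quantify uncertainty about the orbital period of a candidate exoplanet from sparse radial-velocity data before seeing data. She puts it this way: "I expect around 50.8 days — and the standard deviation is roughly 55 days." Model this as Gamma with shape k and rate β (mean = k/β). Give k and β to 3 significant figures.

For Gamma(k, rate β): mean = k/β, variance = k/β², so CV = 1/√k.
CV = SD/mean = 55/50.8 = 1.083, hence k = 1/CV² = 0.853.
Then β = k/mean = 0.853/50.8 = 0.0168.

k ≈ 0.853, β ≈ 0.0168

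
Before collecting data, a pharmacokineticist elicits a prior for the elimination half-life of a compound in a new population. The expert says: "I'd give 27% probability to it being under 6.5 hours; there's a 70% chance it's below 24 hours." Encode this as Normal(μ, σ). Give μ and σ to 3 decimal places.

For Normal(μ,σ), the p-quantile is μ + z_p·σ. Here z_{0.27} = -0.6128, z_{0.7} = 0.5244.
So 6.5 = μ − 0.6128σ and 24 = μ + 0.5244σ.
Subtracting: σ = (24 − 6.5)/(0.5244 − (-0.6128)) = 15.388.
Then μ = 6.5 − (-0.6128)·15.388 = 15.930.

μ = 15.930, σ = 15.388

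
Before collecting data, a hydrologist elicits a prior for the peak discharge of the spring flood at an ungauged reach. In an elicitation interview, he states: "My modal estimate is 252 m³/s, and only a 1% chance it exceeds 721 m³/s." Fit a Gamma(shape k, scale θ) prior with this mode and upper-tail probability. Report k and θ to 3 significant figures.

Gamma(k,θ) with k>1 has mode (k−1)θ, so θ = 252/(k−1).
Need P(X < 721) = 0.99 with θ tied to k this way. Start at k = 2, θ = 252: P(X<721) ≈ 0.779.
Too low — raise k to concentrate. Iterating converges to k ≈ 5.12.
Then θ = 252/(5.12−1) ≈ 61.2.

k ≈ 5.12, θ ≈ 61.2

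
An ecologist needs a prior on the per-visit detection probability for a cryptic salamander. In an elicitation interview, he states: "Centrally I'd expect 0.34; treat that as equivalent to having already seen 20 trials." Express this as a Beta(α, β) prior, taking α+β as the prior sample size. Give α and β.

α = 6.8, β = 13.2

Under the effective-sample-size interpretation, Beta(α, β) has prior mean α/(α+β) and prior sample size α+β.
So α+β = 20 and α/(α+β) = 0.34, giving α = 0.34·20 = 6.8 and β = 20 − 6.8 = 13.2.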